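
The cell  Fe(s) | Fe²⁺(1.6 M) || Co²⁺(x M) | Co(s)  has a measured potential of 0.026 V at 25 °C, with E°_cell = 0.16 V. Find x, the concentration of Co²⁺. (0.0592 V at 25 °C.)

4.8 × 10^-5 M

From the Nernst equation, log Q = n(E° − E)/0.0592 = 2(0.16 − 0.026)/0.0592 = 4.527, so Q = 3.37 × 10^4.
With Q = [Fe²⁺]/[Co²⁺] and the known concentrations, [Co²⁺] in the denominator gives [Co²⁺] = 4.8 × 10^-5 M.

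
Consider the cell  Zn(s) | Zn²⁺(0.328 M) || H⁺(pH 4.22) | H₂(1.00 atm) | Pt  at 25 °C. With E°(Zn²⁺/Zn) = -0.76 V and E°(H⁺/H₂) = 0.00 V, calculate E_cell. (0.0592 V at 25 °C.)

0.52 V

The hydrogen couple is the cathode, so E°_cell = 0.76 V; n = 2.
[H⁺] = 10^(−4.22) = 6 × 10^-5 M, and Q = [Zn²⁺]·P(H₂) / [H⁺]^2 = 9.03 × 10^7.
E = E° − (0.0592/2) log Q = 0.76 − (0.0592/2)(7.956) = 0.525 V.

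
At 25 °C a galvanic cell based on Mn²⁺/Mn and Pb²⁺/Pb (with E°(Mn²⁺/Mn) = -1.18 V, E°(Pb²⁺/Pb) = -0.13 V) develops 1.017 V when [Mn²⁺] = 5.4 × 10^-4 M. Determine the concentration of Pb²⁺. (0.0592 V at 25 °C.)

From the Nernst equation, log Q = n(E° − E)/0.0592 = 2(1.05 − 1.017)/0.0592 = 1.115, so Q = 13.0.
With Q = [Mn²⁺]/[Pb²⁺] and the known concentrations, [Pb²⁺] in the denominator gives [Pb²⁺] = 4.1 × 10^-5 M.

4.1 × 10^-5 M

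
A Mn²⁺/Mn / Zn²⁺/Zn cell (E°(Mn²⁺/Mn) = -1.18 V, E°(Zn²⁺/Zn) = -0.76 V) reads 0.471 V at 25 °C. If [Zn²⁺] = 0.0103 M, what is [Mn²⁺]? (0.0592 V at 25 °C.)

From the Nernst equation, log Q = n(E° − E)/0.0592 = 2(0.42 − 0.471)/0.0592 = -1.723, so Q = 0.0189.
With Q = [Mn²⁺]/[Zn²⁺] and the known concentrations, [Mn²⁺] in the numerator gives [Mn²⁺] = 1.9 × 10^-4 M.

1.9 × 10^-4 M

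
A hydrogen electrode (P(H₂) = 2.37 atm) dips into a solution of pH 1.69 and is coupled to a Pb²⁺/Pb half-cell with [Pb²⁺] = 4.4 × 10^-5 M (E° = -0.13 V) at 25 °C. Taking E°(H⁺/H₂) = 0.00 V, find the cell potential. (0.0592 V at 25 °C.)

0.15 V

The hydrogen couple is the cathode, so E°_cell = 0.13 V; n = 2.
[H⁺] = 10^(−1.69) = 0.020 M, and Q = [Pb²⁺]·P(H₂) / [H⁺]^2 = 0.250.
E = E° − (0.0592/2) log Q = 0.13 − (0.0592/2)(-0.602) = 0.148 V.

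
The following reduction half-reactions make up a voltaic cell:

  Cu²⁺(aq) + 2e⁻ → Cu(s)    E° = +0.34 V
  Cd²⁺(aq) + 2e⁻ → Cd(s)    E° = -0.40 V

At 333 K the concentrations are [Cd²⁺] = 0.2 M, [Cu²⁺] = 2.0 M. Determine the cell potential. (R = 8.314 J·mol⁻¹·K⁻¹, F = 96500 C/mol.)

The Cu²⁺/Cu couple has the higher reduction potential and acts as the cathode, so E°_cell = +0.34 − (-0.40) = 0.74 V.
Balancing electrons gives n = 2; the reaction quotient is Q = [Cd²⁺]/[Cu²⁺] = 0.100.
E = E° − (RT/nF) ln Q = 0.74 − (8.314×333)/(2×96500) × (-2.303) = 0.740 + 0.033 = 0.773 V.

0.773 V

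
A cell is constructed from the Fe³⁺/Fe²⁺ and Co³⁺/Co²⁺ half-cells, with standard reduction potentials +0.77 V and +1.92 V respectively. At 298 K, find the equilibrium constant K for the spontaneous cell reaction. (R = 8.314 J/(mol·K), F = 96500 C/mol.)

2.8 × 10^19

E°_cell = +1.92 − (+0.77) = 1.15 V, with n = 1 electron transferred.
At equilibrium E = 0, so the Nernst equation gives ln K = nFE°/RT = (1)(96500)(1.15)/((8.314)(298)) = 44.79.
K = e^44.79 = 2.8 × 10^19.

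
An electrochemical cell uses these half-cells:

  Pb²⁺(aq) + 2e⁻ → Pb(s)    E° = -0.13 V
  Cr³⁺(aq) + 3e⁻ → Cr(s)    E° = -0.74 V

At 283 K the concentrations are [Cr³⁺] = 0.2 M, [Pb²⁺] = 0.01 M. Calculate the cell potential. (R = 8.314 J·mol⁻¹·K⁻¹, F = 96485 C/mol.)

The Pb²⁺/Pb couple has the higher reduction potential and acts as the cathode, so E°_cell = -0.13 − (-0.74) = 0.61 V.
Balancing electrons gives n = 6; the reaction quotient is Q = [Cr³⁺]^2/[Pb²⁺]^3 = 4 × 10^4.
E = E° − (RT/nF) ln Q = 0.61 − (8.314×283)/(6×96485) × (10.597) = 0.610 − 0.043 = 0.567 V.

0.567 V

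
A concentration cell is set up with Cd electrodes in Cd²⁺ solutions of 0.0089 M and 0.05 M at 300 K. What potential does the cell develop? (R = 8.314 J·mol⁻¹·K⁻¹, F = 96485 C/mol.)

0.022 V

Both half-cells are Cd²⁺/Cd, so E°_cell = 0. The concentrated side is the cathode; the cell reaction moves Cd²⁺ from high to low concentration with n = 2.
Q = [Cd²⁺]_dilute/[Cd²⁺]_conc = 0.0089/0.05 = 0.178.
E = 0 − (RT/nF) ln Q = −((8.314×300)/(2×96485))(-1.726) = 0.0223 V.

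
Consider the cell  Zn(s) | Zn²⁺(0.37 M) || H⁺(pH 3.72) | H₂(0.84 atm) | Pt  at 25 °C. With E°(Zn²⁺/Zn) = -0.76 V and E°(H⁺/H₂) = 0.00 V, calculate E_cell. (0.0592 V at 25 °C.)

The hydrogen couple is the cathode, so E°_cell = 0.76 V; n = 2.
[H⁺] = 10^(−3.72) = 1.9 × 10^-4 M, and Q = [Zn²⁺]·P(H₂) / [H⁺]^2 = 8.56 × 10^6.
E = E° − (0.0592/2) log Q = 0.76 − (0.0592/2)(6.932) = 0.555 V.

0.55 V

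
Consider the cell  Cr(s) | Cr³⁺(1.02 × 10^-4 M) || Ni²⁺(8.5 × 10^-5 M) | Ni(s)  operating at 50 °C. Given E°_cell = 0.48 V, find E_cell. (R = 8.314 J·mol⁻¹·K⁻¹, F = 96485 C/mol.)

0.435 V

Balancing electrons gives n = 6; the reaction quotient is Q = [Cr³⁺]^2/[Ni²⁺]^3 = 1.69 × 10^4.
E = E° − (RT/nF) ln Q = 0.48 − (8.314×323)/(6×96485) × (9.738) = 0.480 − 0.045 = 0.435 V.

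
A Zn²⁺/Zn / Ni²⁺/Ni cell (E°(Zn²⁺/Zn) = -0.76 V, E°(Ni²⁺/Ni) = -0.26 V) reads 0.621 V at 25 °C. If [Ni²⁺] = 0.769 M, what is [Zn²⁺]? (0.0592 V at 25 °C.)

6.3 × 10^-5 M

From the Nernst equation, log Q = n(E° − E)/0.0592 = 2(0.50 − 0.621)/0.0592 = -4.088, so Q = 8.17 × 10^-5.
With Q = [Zn²⁺]/[Ni²⁺] and the known concentrations, [Zn²⁺] in the numerator gives [Zn²⁺] = 6.3 × 10^-5 M.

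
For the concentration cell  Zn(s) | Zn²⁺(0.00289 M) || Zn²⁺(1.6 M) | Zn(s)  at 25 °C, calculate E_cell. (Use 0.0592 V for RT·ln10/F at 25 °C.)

Both half-cells are Zn²⁺/Zn, so E°_cell = 0. The concentrated side is the cathode; the cell reaction moves Zn²⁺ from high to low concentration with n = 2.
Q = [Zn²⁺]_dilute/[Zn²⁺]_conc = 0.00289/1.6 = 0.00181.
E = 0 − (0.0592/2) log Q = −(0.0592/2)(-2.743) = 0.0812 V.

0.081 V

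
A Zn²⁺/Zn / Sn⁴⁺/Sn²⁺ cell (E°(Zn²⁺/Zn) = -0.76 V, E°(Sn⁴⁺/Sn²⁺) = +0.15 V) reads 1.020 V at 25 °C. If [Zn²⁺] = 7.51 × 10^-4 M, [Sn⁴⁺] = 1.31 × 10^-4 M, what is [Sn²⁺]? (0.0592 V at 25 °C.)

From the Nernst equation, log Q = n(E° − E)/0.0592 = 2(0.91 − 1.020)/0.0592 = -3.716, so Q = 1.92 × 10^-4.
With Q = [Zn²⁺]·[Sn²⁺]/[Sn⁴⁺] and the known concentrations, [Sn²⁺] in the numerator gives [Sn²⁺] = 3.4 × 10^-5 M.

3.4 × 10^-5 M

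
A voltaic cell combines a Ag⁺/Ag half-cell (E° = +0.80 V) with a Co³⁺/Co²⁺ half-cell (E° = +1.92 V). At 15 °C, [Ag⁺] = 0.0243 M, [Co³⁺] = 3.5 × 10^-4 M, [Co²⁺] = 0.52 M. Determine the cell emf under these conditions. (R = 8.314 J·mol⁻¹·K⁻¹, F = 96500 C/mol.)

1.03 V

The Co³⁺/Co²⁺ couple has the higher reduction potential and acts as the cathode, so E°_cell = +1.92 − (+0.80) = 1.12 V.
Balancing electrons gives n = 1; the reaction quotient is Q = [Ag⁺]·[Co²⁺]/[Co³⁺] = 36.1.
E = E° − (RT/nF) ln Q = 1.12 − (8.314×288)/(1×96500) × (3.586) = 1.120 − 0.089 = 1.031 V.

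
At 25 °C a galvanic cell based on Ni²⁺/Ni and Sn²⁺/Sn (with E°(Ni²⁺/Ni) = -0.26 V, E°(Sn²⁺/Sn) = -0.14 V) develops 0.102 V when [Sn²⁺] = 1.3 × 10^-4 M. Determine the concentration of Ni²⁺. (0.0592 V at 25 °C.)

5.3 × 10^-4 M

From the Nernst equation, log Q = n(E° − E)/0.0592 = 2(0.12 − 0.102)/0.0592 = 0.608, so Q = 4.06.
With Q = [Ni²⁺]/[Sn²⁺] and the known concentrations, [Ni²⁺] in the numerator gives [Ni²⁺] = 5.3 × 10^-4 M.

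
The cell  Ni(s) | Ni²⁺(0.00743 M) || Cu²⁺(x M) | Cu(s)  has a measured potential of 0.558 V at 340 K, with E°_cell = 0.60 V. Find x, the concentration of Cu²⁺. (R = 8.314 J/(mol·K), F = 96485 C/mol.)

From the Nernst equation, ln Q = nF(E° − E)/RT = 2×96485×(0.60 − 0.558)/(8.314×340) = 2.867, so Q = 17.6.
With Q = [Ni²⁺]/[Cu²⁺] and the known concentrations, [Cu²⁺] in the denominator gives [Cu²⁺] = 4.2 × 10^-4 M.

4.2 × 10^-4 M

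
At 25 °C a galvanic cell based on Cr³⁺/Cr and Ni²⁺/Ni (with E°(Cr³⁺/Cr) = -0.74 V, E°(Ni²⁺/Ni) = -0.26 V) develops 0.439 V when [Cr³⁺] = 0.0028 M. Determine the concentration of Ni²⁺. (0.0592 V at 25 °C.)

8.2 × 10^-4 M

From the Nernst equation, log Q = n(E° − E)/0.0592 = 6(0.48 − 0.439)/0.0592 = 4.155, so Q = 1.43 × 10^4.
With Q = [Cr³⁺]^2/[Ni²⁺]^3 and the known concentrations, [Ni²⁺]^3 in the denominator gives [Ni²⁺] = 8.2 × 10^-4 M.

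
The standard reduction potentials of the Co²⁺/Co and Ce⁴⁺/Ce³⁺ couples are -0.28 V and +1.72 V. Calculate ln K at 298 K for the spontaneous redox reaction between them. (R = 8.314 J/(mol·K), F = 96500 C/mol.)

ln K = 155.8

E°_cell = +1.72 − (-0.28) = 2.00 V, with n = 2 electrons transferred.
At equilibrium E = 0, so the Nernst equation gives ln K = nFE°/RT = (2)(96500)(2.00)/((8.314)(298)) = 155.80.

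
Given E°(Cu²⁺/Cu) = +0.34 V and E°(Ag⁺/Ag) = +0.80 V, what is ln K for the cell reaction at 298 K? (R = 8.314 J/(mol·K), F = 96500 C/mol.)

ln K = 35.8

E°_cell = +0.80 − (+0.34) = 0.46 V, with n = 2 electrons transferred.
At equilibrium E = 0, so the Nernst equation gives ln K = nFE°/RT = (2)(96500)(0.46)/((8.314)(298)) = 35.83.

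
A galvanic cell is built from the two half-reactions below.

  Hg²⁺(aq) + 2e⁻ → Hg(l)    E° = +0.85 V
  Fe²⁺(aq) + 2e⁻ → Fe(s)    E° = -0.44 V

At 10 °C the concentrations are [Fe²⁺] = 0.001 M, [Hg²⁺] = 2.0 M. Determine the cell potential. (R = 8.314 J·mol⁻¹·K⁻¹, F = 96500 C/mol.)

The Hg²⁺/Hg couple has the higher reduction potential and acts as the cathode, so E°_cell = +0.85 − (-0.44) = 1.29 V.
Balancing electrons gives n = 2; the reaction quotient is Q = [Fe²⁺]/[Hg²⁺] = 5 × 10^-4.
E = E° − (RT/nF) ln Q = 1.29 − (8.314×283)/(2×96500) × (-7.601) = 1.290 + 0.093 = 1.383 V.

1.38 V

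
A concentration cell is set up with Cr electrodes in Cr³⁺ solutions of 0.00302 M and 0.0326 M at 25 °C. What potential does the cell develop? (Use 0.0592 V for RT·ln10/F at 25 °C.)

Both half-cells are Cr³⁺/Cr, so E°_cell = 0. The concentrated side is the cathode; the cell reaction moves Cr³⁺ from high to low concentration with n = 3.
Q = [Cr³⁺]_dilute/[Cr³⁺]_conc = 0.00302/0.0326 = 0.0926.
E = 0 − (0.0592/3) log Q = −(0.0592/3)(-1.033) = 0.0204 V.

0.020 V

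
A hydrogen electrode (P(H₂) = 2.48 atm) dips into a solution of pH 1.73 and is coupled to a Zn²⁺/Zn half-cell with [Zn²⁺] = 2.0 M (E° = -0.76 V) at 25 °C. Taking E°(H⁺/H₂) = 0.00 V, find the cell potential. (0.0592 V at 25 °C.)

The hydrogen couple is the cathode, so E°_cell = 0.76 V; n = 2.
[H⁺] = 10^(−1.73) = 0.019 M, and Q = [Zn²⁺]·P(H₂) / [H⁺]^2 = 1.43 × 10^4.
E = E° − (0.0592/2) log Q = 0.76 − (0.0592/2)(4.155) = 0.637 V.

0.64 V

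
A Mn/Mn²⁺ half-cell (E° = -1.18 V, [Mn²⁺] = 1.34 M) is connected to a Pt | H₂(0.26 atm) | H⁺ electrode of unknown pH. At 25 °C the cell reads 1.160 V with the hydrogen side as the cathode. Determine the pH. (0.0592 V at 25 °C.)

pH = 0.57

E°_cell = 1.18 V and n = 2.
log Q = n(E° − E)/0.0592 = 2×(1.18 − 1.160)/0.0592 = 0.676.
With Q = [Mn²⁺]·P(H₂) / [H⁺]^2, solving for [H⁺] gives log[H⁺] = -0.567, so pH = 0.57.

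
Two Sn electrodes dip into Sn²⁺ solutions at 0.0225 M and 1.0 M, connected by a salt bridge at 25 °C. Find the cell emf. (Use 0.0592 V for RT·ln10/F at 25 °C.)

Both half-cells are Sn²⁺/Sn, so E°_cell = 0. The concentrated side is the cathode; the cell reaction moves Sn²⁺ from high to low concentration with n = 2.
Q = [Sn²⁺]_dilute/[Sn²⁺]_conc = 0.0225/1.0 = 0.0225.
E = 0 − (0.0592/2) log Q = −(0.0592/2)(-1.648) = 0.0488 V.

0.049 V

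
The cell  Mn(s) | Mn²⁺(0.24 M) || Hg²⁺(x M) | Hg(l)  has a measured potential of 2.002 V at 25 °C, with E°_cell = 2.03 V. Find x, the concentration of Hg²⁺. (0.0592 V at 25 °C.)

From the Nernst equation, log Q = n(E° − E)/0.0592 = 2(2.03 − 2.002)/0.0592 = 0.946, so Q = 8.83.
With Q = [Mn²⁺]/[Hg²⁺] and the known concentrations, [Hg²⁺] in the denominator gives [Hg²⁺] = 0.027 M.

0.027 M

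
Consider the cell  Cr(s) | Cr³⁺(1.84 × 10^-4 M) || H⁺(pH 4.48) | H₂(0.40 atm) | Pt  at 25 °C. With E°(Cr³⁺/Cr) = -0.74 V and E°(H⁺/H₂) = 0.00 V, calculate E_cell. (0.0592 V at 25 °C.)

The hydrogen couple is the cathode, so E°_cell = 0.74 V; n = 6.
[H⁺] = 10^(−4.48) = 3.3 × 10^-5 M, and Q = [Cr³⁺]^2·P(H₂)^3 / [H⁺]^6 = 1.64 × 10^18.
E = E° − (0.0592/6) log Q = 0.74 − (0.0592/6)(18.216) = 0.560 V.

0.56 V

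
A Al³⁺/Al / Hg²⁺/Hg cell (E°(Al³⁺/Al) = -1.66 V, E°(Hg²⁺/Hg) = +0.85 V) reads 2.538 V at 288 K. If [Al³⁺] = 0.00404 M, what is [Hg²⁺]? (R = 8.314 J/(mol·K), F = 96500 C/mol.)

0.24 M

From the Nernst equation, ln Q = nF(E° − E)/RT = 6×96500×(2.51 − 2.538)/(8.314×288) = -6.771, so Q = 0.00115.
With Q = [Al³⁺]^2/[Hg²⁺]^3 and the known concentrations, [Hg²⁺]^3 in the denominator gives [Hg²⁺] = 0.24 M.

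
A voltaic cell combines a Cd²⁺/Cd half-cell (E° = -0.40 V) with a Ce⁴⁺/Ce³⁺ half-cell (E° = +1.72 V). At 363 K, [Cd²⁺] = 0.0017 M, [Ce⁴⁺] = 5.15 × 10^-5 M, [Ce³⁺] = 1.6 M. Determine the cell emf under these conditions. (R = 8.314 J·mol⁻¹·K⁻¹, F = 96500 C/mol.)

1.90 V

The Ce⁴⁺/Ce³⁺ couple has the higher reduction potential and acts as the cathode, so E°_cell = +1.72 − (-0.40) = 2.12 V.
Balancing electrons gives n = 2; the reaction quotient is Q = [Cd²⁺]·[Ce³⁺]^2/[Ce⁴⁺]^2 = 1.64 × 10^6.
E = E° − (RT/nF) ln Q = 2.12 − (8.314×363)/(2×96500) × (14.311) = 2.120 − 0.224 = 1.896 V.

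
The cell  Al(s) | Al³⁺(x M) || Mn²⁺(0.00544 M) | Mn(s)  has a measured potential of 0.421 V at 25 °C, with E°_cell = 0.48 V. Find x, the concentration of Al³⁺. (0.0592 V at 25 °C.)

From the Nernst equation, log Q = n(E° − E)/0.0592 = 6(0.48 − 0.421)/0.0592 = 5.980, so Q = 9.54 × 10^5.
With Q = [Al³⁺]^2/[Mn²⁺]^3 and the known concentrations, [Al³⁺]^2 in the numerator gives [Al³⁺] = 0.39 M.

0.39 M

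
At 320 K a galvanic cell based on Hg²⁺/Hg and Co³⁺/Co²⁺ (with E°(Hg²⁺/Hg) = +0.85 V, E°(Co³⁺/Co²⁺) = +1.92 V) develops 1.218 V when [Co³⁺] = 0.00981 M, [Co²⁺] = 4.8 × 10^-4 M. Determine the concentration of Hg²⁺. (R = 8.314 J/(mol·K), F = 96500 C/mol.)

From the Nernst equation, ln Q = nF(E° − E)/RT = 2×96500×(1.07 − 1.218)/(8.314×320) = -10.736, so Q = 2.17 × 10^-5.
With Q = [Hg²⁺]·[Co²⁺]^2/[Co³⁺]^2 and the known concentrations, [Hg²⁺] in the numerator gives [Hg²⁺] = 0.0091 M.

0.0091 M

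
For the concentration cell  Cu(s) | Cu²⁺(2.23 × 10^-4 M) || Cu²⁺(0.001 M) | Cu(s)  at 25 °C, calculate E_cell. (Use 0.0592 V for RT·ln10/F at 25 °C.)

0.019 V

Both half-cells are Cu²⁺/Cu, so E°_cell = 0. The concentrated side is the cathode; the cell reaction moves Cu²⁺ from high to low concentration with n = 2.
Q = [Cu²⁺]_dilute/[Cu²⁺]_conc = 2.23 × 10^-4/0.001 = 0.223.
E = 0 − (0.0592/2) log Q = −(0.0592/2)(-0.652) = 0.0193 V.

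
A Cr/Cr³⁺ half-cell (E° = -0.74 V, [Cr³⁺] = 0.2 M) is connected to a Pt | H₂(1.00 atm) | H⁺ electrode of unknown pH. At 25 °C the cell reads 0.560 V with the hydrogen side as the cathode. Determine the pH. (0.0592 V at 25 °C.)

pH = 3.27

E°_cell = 0.74 V and n = 6.
log Q = n(E° − E)/0.0592 = 6×(0.74 − 0.560)/0.0592 = 18.243.
With Q = [Cr³⁺]^2·P(H₂)^3 / [H⁺]^6, solving for [H⁺] gives log[H⁺] = -3.274, so pH = 3.27.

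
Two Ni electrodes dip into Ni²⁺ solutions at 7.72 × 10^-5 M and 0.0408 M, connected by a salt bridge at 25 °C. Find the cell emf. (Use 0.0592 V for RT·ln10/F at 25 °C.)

0.081 V

Both half-cells are Ni²⁺/Ni, so E°_cell = 0. The concentrated side is the cathode; the cell reaction moves Ni²⁺ from high to low concentration with n = 2.
Q = [Ni²⁺]_dilute/[Ni²⁺]_conc = 7.72 × 10^-5/0.0408 = 0.00189.
E = 0 − (0.0592/2) log Q = −(0.0592/2)(-2.723) = 0.0806 V.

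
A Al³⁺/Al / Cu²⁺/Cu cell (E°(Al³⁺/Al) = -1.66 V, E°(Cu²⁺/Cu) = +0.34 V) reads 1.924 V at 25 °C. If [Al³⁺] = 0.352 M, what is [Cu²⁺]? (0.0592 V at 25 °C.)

From the Nernst equation, log Q = n(E° − E)/0.0592 = 6(2.00 − 1.924)/0.0592 = 7.703, so Q = 5.04 × 10^7.
With Q = [Al³⁺]^2/[Cu²⁺]^3 and the known concentrations, [Cu²⁺]^3 in the denominator gives [Cu²⁺] = 0.0013 M.

0.0013 M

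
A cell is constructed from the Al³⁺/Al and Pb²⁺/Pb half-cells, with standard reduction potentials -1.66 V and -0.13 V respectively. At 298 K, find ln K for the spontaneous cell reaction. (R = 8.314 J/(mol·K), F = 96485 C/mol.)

ln K = 357.5

E°_cell = -0.13 − (-1.66) = 1.53 V, with n = 6 electrons transferred.
At equilibrium E = 0, so the Nernst equation gives ln K = nFE°/RT = (6)(96485)(1.53)/((8.314)(298)) = 357.50.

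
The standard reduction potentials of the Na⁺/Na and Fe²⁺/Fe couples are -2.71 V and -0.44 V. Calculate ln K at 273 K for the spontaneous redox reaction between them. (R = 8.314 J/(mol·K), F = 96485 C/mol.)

E°_cell = -0.44 − (-2.71) = 2.27 V, with n = 2 electrons transferred.
At equilibrium E = 0, so the Nernst equation gives ln K = nFE°/RT = (2)(96485)(2.27)/((8.314)(273)) = 192.99.

ln K = 193.0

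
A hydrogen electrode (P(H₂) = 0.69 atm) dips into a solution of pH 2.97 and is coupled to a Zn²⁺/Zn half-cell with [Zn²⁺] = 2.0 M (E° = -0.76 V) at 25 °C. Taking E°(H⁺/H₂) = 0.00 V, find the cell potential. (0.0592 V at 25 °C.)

The hydrogen couple is the cathode, so E°_cell = 0.76 V; n = 2.
[H⁺] = 10^(−2.97) = 0.0011 M, and Q = [Zn²⁺]·P(H₂) / [H⁺]^2 = 1.2 × 10^6.
E = E° − (0.0592/2) log Q = 0.76 − (0.0592/2)(6.080) = 0.580 V.

0.58 V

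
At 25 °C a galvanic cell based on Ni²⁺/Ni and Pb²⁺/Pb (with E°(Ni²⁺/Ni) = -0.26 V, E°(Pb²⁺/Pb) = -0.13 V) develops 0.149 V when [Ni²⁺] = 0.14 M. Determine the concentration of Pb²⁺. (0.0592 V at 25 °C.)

From the Nernst equation, log Q = n(E° − E)/0.0592 = 2(0.13 − 0.149)/0.0592 = -0.642, so Q = 0.228.
With Q = [Ni²⁺]/[Pb²⁺] and the known concentrations, [Pb²⁺] in the denominator gives [Pb²⁺] = 0.61 M.

0.61 M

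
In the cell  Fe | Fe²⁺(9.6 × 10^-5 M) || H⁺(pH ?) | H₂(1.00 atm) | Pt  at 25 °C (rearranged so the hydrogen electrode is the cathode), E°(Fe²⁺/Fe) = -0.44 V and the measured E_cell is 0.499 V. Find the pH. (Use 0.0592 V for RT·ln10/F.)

E°_cell = 0.44 V and n = 2.
log Q = n(E° − E)/0.0592 = 2×(0.44 − 0.499)/0.0592 = -1.993.
With Q = [Fe²⁺]·P(H₂) / [H⁺]^2, solving for [H⁺] gives log[H⁺] = -1.012, so pH = 1.01.

pH = 1.01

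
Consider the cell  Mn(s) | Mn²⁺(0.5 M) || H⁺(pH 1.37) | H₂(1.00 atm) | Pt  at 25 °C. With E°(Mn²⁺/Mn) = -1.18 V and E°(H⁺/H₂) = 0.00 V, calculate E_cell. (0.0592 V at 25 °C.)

1.11 V

The hydrogen couple is the cathode, so E°_cell = 1.18 V; n = 2.
[H⁺] = 10^(−1.37) = 0.043 M, and Q = [Mn²⁺]·P(H₂) / [H⁺]^2 = 275.
E = E° − (0.0592/2) log Q = 1.18 − (0.0592/2)(2.439) = 1.108 V.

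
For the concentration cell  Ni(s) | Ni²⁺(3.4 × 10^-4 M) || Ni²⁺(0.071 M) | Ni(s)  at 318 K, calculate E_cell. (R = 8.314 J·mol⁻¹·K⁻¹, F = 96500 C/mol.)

Both half-cells are Ni²⁺/Ni, so E°_cell = 0. The concentrated side is the cathode; the cell reaction moves Ni²⁺ from high to low concentration with n = 2.
Q = [Ni²⁺]_dilute/[Ni²⁺]_conc = 3.4 × 10^-4/0.071 = 0.00479.
E = 0 − (RT/nF) ln Q = −((8.314×318)/(2×96500))(-5.341) = 0.0732 V.

0.073 V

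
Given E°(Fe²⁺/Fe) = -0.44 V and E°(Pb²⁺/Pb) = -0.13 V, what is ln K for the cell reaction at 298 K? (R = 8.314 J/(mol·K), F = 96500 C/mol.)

ln K = 24.1

E°_cell = -0.13 − (-0.44) = 0.31 V, with n = 2 electrons transferred.
At equilibrium E = 0, so the Nernst equation gives ln K = nFE°/RT = (2)(96500)(0.31)/((8.314)(298)) = 24.15.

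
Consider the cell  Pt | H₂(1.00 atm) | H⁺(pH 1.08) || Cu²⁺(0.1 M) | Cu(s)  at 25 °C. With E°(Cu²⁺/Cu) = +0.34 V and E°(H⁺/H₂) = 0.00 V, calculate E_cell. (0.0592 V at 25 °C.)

The Cu²⁺/Cu couple is the cathode, so E°_cell = 0.34 V; n = 2.
[H⁺] = 10^(−1.08) = 0.083 M, and Q = [H⁺]^2 / ([Cu²⁺]·P(H₂)) = 0.0692.
E = E° − (0.0592/2) log Q = 0.34 − (0.0592/2)(-1.160) = 0.374 V.

0.37 V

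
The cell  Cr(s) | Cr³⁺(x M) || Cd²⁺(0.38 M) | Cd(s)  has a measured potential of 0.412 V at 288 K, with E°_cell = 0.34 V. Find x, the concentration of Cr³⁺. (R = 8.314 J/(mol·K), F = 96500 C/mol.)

3.9 × 10^-5 M

From the Nernst equation, ln Q = nF(E° − E)/RT = 6×96500×(0.34 − 0.412)/(8.314×288) = -17.410, so Q = 2.75 × 10^-8.
With Q = [Cr³⁺]^2/[Cd²⁺]^3 and the known concentrations, [Cr³⁺]^2 in the numerator gives [Cr³⁺] = 3.9 × 10^-5 M.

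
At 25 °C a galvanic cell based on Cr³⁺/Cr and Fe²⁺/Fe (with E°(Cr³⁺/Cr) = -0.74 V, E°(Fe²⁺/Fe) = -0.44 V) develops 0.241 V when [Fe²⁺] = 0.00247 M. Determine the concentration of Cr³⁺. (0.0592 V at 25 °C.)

From the Nernst equation, log Q = n(E° − E)/0.0592 = 6(0.30 − 0.241)/0.0592 = 5.980, so Q = 9.54 × 10^5.
With Q = [Cr³⁺]^2/[Fe²⁺]^3 and the known concentrations, [Cr³⁺]^2 in the numerator gives [Cr³⁺] = 0.12 M.

0.12 M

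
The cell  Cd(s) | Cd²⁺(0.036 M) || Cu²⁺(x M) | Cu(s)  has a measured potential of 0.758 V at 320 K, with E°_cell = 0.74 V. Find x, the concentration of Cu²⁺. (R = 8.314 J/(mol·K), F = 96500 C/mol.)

0.13 M

From the Nernst equation, ln Q = nF(E° − E)/RT = 2×96500×(0.74 − 0.758)/(8.314×320) = -1.306, so Q = 0.271.
With Q = [Cd²⁺]/[Cu²⁺] and the known concentrations, [Cu²⁺] in the denominator gives [Cu²⁺] = 0.13 M.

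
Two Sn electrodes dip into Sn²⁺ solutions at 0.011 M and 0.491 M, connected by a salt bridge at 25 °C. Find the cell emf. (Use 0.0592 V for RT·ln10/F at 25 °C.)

Both half-cells are Sn²⁺/Sn, so E°_cell = 0. The concentrated side is the cathode; the cell reaction moves Sn²⁺ from high to low concentration with n = 2.
Q = [Sn²⁺]_dilute/[Sn²⁺]_conc = 0.011/0.491 = 0.0224.
E = 0 − (0.0592/2) log Q = −(0.0592/2)(-1.650) = 0.0488 V.

0.049 V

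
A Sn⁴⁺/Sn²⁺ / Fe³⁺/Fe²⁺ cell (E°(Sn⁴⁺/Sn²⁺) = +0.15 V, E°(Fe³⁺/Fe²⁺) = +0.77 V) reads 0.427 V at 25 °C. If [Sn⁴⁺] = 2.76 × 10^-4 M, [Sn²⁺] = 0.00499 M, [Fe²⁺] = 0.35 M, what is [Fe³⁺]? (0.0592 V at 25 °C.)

4.5 × 10^-5 M

From the Nernst equation, log Q = n(E° − E)/0.0592 = 2(0.62 − 0.427)/0.0592 = 6.520, so Q = 3.31 × 10^6.
With Q = [Sn⁴⁺]·[Fe²⁺]^2/([Sn²⁺]·[Fe³⁺]^2) and the known concentrations, [Fe³⁺]^2 in the denominator gives [Fe³⁺] = 4.5 × 10^-5 M.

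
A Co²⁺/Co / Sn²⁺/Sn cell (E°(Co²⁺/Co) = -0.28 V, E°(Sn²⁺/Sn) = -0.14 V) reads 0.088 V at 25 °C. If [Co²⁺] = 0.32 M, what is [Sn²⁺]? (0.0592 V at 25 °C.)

0.0056 M

From the Nernst equation, log Q = n(E° − E)/0.0592 = 2(0.14 − 0.088)/0.0592 = 1.757, so Q = 57.1.
With Q = [Co²⁺]/[Sn²⁺] and the known concentrations, [Sn²⁺] in the denominator gives [Sn²⁺] = 0.0056 M.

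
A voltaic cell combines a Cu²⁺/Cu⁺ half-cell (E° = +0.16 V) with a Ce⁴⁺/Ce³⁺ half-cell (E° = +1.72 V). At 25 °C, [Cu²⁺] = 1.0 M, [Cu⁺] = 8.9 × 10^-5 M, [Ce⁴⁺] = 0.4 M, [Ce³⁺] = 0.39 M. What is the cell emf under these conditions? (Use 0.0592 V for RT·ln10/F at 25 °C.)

The Ce⁴⁺/Ce³⁺ couple has the higher reduction potential and acts as the cathode, so E°_cell = +1.72 − (+0.16) = 1.56 V.
Balancing electrons gives n = 1; the reaction quotient is Q = [Cu²⁺]·[Ce³⁺]/([Cu⁺]·[Ce⁴⁺]) = 1.1 × 10^4.
At 25 °C, E = E° − (0.0592/n) log Q = 1.56 − (0.0592/1)(4.040) = 1.560 − 0.239 = 1.321 V.

1.32 V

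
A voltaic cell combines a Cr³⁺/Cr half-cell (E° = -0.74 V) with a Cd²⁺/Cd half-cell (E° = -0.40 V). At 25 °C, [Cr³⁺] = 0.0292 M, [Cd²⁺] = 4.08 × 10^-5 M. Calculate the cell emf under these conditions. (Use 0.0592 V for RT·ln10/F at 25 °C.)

The Cd²⁺/Cd couple has the higher reduction potential and acts as the cathode, so E°_cell = -0.40 − (-0.74) = 0.34 V.
Balancing electrons gives n = 6; the reaction quotient is Q = [Cr³⁺]^2/[Cd²⁺]^3 = 1.26 × 10^10.
At 25 °C, E = E° − (0.0592/n) log Q = 0.34 − (0.0592/6)(10.099) = 0.340 − 0.100 = 0.240 V.

0.240 V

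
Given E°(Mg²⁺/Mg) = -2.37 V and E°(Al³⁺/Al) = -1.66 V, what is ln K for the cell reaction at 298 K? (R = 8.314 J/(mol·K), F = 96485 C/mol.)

E°_cell = -1.66 − (-2.37) = 0.71 V, with n = 6 electrons transferred.
At equilibrium E = 0, so the Nernst equation gives ln K = nFE°/RT = (6)(96485)(0.71)/((8.314)(298)) = 165.90.

ln K = 165.9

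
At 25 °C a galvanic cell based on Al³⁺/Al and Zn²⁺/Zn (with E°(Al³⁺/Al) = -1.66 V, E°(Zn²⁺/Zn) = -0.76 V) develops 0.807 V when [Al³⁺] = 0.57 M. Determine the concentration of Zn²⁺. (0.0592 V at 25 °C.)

From the Nernst equation, log Q = n(E° − E)/0.0592 = 6(0.90 − 0.807)/0.0592 = 9.426, so Q = 2.66 × 10^9.
With Q = [Al³⁺]^2/[Zn²⁺]^3 and the known concentrations, [Zn²⁺]^3 in the denominator gives [Zn²⁺] = 5 × 10^-4 M.

5 × 10^-4 M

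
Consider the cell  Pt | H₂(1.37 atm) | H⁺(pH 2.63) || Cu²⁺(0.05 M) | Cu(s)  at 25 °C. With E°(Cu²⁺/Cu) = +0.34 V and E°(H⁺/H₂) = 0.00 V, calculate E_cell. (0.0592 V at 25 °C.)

The Cu²⁺/Cu couple is the cathode, so E°_cell = 0.34 V; n = 2.
[H⁺] = 10^(−2.63) = 0.0023 M, and Q = [H⁺]^2 / ([Cu²⁺]·P(H₂)) = 8.02 × 10^-5.
E = E° − (0.0592/2) log Q = 0.34 − (0.0592/2)(-4.096) = 0.461 V.

0.46 V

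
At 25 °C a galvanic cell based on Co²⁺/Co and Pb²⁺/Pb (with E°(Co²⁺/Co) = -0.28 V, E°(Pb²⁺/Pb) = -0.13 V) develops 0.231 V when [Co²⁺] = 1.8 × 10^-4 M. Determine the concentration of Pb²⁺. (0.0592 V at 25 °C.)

From the Nernst equation, log Q = n(E° − E)/0.0592 = 2(0.15 − 0.231)/0.0592 = -2.736, so Q = 0.00183.
With Q = [Co²⁺]/[Pb²⁺] and the known concentrations, [Pb²⁺] in the denominator gives [Pb²⁺] = 0.098 M.

0.098 M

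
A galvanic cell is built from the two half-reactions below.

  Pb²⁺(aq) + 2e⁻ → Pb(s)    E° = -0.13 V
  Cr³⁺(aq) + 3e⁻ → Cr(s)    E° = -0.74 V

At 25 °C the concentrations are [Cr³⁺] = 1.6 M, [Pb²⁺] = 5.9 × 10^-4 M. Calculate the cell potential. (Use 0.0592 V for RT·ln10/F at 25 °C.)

0.510 V

The Pb²⁺/Pb couple has the higher reduction potential and acts as the cathode, so E°_cell = -0.13 − (-0.74) = 0.61 V.
Balancing electrons gives n = 6; the reaction quotient is Q = [Cr³⁺]^2/[Pb²⁺]^3 = 1.25 × 10^10.
At 25 °C, E = E° − (0.0592/n) log Q = 0.61 − (0.0592/6)(10.096) = 0.610 − 0.100 = 0.510 V.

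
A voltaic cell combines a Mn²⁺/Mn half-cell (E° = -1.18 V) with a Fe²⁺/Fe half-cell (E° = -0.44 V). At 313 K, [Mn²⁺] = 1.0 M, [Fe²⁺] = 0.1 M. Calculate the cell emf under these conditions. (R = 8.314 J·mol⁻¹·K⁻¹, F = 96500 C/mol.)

0.709 V

The Fe²⁺/Fe couple has the higher reduction potential and acts as the cathode, so E°_cell = -0.44 − (-1.18) = 0.74 V.
Balancing electrons gives n = 2; the reaction quotient is Q = [Mn²⁺]/[Fe²⁺] = 10.0.
E = E° − (RT/nF) ln Q = 0.74 − (8.314×313)/(2×96500) × (2.303) = 0.740 − 0.031 = 0.709 V.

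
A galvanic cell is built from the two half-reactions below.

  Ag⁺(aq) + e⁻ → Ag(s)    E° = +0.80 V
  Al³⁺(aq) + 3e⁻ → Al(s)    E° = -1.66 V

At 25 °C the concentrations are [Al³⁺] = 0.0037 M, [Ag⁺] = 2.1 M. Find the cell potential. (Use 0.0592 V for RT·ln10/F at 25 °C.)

2.53 V

The Ag⁺/Ag couple has the higher reduction potential and acts as the cathode, so E°_cell = +0.80 − (-1.66) = 2.46 V.
Balancing electrons gives n = 3; the reaction quotient is Q = [Al³⁺]/[Ag⁺]^3 = 4 × 10^-4.
At 25 °C, E = E° − (0.0592/n) log Q = 2.46 − (0.0592/3)(-3.398) = 2.460 + 0.067 = 2.527 V.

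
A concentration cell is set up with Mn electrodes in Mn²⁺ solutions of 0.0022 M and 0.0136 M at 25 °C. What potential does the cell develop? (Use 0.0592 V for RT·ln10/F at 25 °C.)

0.023 V

Both half-cells are Mn²⁺/Mn, so E°_cell = 0. The concentrated side is the cathode; the cell reaction moves Mn²⁺ from high to low concentration with n = 2.
Q = [Mn²⁺]_dilute/[Mn²⁺]_conc = 0.0022/0.0136 = 0.162.
E = 0 − (0.0592/2) log Q = −(0.0592/2)(-0.791) = 0.0234 V.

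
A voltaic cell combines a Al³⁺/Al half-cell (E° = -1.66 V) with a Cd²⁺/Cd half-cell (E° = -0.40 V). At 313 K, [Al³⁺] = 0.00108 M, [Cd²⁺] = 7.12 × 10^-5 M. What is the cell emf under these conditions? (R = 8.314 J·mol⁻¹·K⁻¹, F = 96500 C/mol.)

1.19 V

The Cd²⁺/Cd couple has the higher reduction potential and acts as the cathode, so E°_cell = -0.40 − (-1.66) = 1.26 V.
Balancing electrons gives n = 6; the reaction quotient is Q = [Al³⁺]^2/[Cd²⁺]^3 = 3.23 × 10^6.
E = E° − (RT/nF) ln Q = 1.26 − (8.314×313)/(6×96500) × (14.988) = 1.260 − 0.067 = 1.193 V.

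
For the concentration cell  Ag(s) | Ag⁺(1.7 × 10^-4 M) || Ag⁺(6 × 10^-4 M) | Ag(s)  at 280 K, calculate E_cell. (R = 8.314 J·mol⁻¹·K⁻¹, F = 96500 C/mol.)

0.030 V

Both half-cells are Ag⁺/Ag, so E°_cell = 0. The concentrated side is the cathode; the cell reaction moves Ag⁺ from high to low concentration with n = 1.
Q = [Ag⁺]_dilute/[Ag⁺]_conc = 1.7 × 10^-4/6 × 10^-4 = 0.283.
E = 0 − (RT/nF) ln Q = −((8.314×280)/(1×96500))(-1.261) = 0.0304 V.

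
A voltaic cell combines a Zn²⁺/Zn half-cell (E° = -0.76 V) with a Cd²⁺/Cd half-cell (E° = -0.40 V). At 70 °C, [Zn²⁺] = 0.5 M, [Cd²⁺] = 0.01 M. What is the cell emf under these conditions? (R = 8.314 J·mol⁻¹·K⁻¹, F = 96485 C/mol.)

0.302 V

The Cd²⁺/Cd couple has the higher reduction potential and acts as the cathode, so E°_cell = -0.40 − (-0.76) = 0.36 V.
Balancing electrons gives n = 2; the reaction quotient is Q = [Zn²⁺]/[Cd²⁺] = 50.0.
E = E° − (RT/nF) ln Q = 0.36 − (8.314×343)/(2×96485) × (3.912) = 0.360 − 0.058 = 0.302 V.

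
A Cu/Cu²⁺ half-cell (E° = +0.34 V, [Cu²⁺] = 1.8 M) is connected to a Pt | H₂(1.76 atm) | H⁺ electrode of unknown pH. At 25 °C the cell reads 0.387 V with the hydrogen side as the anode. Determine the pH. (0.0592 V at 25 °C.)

pH = 0.54

E°_cell = 0.34 V and n = 2.
log Q = n(E° − E)/0.0592 = 2×(0.34 − 0.387)/0.0592 = -1.588.
With Q = [H⁺]^2 / ([Cu²⁺]·P(H₂)), solving for [H⁺] gives log[H⁺] = -0.544, so pH = 0.54.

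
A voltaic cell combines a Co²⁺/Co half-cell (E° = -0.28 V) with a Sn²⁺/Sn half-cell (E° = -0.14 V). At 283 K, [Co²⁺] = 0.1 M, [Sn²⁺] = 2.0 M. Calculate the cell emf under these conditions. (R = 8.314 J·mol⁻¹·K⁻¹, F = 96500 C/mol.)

The Sn²⁺/Sn couple has the higher reduction potential and acts as the cathode, so E°_cell = -0.14 − (-0.28) = 0.14 V.
Balancing electrons gives n = 2; the reaction quotient is Q = [Co²⁺]/[Sn²⁺] = 0.0500.
E = E° − (RT/nF) ln Q = 0.14 − (8.314×283)/(2×96500) × (-2.996) = 0.140 + 0.037 = 0.177 V.

0.177 V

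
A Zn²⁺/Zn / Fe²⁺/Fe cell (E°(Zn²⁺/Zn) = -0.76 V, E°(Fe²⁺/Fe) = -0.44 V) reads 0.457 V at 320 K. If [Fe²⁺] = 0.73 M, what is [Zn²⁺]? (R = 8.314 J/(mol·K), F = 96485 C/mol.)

3.5 × 10^-5 M

From the Nernst equation, ln Q = nF(E° − E)/RT = 2×96485×(0.32 − 0.457)/(8.314×320) = -9.937, so Q = 4.84 × 10^-5.
With Q = [Zn²⁺]/[Fe²⁺] and the known concentrations, [Zn²⁺] in the numerator gives [Zn²⁺] = 3.5 × 10^-5 M.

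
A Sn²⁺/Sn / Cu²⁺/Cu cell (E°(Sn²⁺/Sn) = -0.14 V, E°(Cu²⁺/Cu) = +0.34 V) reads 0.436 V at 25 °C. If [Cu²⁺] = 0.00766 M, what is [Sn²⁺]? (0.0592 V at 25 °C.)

0.23 M

From the Nernst equation, log Q = n(E° − E)/0.0592 = 2(0.48 − 0.436)/0.0592 = 1.486, so Q = 30.7.
With Q = [Sn²⁺]/[Cu²⁺] and the known concentrations, [Sn²⁺] in the numerator gives [Sn²⁺] = 0.23 M.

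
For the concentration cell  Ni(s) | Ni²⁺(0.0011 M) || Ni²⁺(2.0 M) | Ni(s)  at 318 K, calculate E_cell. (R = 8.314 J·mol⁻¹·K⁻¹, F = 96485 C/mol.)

Both half-cells are Ni²⁺/Ni, so E°_cell = 0. The concentrated side is the cathode; the cell reaction moves Ni²⁺ from high to low concentration with n = 2.
Q = [Ni²⁺]_dilute/[Ni²⁺]_conc = 0.0011/2.0 = 5.5 × 10^-4.
E = 0 − (RT/nF) ln Q = −((8.314×318)/(2×96485))(-7.506) = 0.1028 V.

0.10 V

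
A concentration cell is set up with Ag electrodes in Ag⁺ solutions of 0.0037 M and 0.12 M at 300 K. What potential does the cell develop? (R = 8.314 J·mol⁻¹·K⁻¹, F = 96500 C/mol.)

Both half-cells are Ag⁺/Ag, so E°_cell = 0. The concentrated side is the cathode; the cell reaction moves Ag⁺ from high to low concentration with n = 1.
Q = [Ag⁺]_dilute/[Ag⁺]_conc = 0.0037/0.12 = 0.0308.
E = 0 − (RT/nF) ln Q = −((8.314×300)/(1×96500))(-3.479) = 0.0899 V.

0.090 V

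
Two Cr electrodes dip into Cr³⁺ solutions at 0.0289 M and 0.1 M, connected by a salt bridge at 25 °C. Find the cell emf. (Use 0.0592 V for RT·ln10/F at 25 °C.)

0.011 V

Both half-cells are Cr³⁺/Cr, so E°_cell = 0. The concentrated side is the cathode; the cell reaction moves Cr³⁺ from high to low concentration with n = 3.
Q = [Cr³⁺]_dilute/[Cr³⁺]_conc = 0.0289/0.1 = 0.289.
E = 0 − (0.0592/3) log Q = −(0.0592/3)(-0.539) = 0.0106 V.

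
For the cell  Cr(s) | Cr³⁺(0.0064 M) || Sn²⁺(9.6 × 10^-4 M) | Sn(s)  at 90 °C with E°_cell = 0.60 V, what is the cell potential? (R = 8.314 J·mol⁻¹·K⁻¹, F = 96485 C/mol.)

0.544 V

Balancing electrons gives n = 6; the reaction quotient is Q = [Cr³⁺]^2/[Sn²⁺]^3 = 4.63 × 10^4.
E = E° − (RT/nF) ln Q = 0.60 − (8.314×363)/(6×96485) × (10.743) = 0.600 − 0.056 = 0.544 V.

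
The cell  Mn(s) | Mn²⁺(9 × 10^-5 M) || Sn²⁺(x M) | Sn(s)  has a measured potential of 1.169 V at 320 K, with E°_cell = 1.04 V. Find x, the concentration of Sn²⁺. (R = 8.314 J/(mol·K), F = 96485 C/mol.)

1.0 M

From the Nernst equation, ln Q = nF(E° − E)/RT = 2×96485×(1.04 − 1.169)/(8.314×320) = -9.357, so Q = 8.64 × 10^-5.
With Q = [Mn²⁺]/[Sn²⁺] and the known concentrations, [Sn²⁺] in the denominator gives [Sn²⁺] = 1.0 M.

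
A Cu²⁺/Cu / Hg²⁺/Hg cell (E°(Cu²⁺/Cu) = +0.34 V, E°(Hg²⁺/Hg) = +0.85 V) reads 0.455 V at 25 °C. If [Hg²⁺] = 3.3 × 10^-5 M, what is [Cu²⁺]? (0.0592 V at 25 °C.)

0.0024 M

From the Nernst equation, log Q = n(E° − E)/0.0592 = 2(0.51 − 0.455)/0.0592 = 1.858, so Q = 72.1.
With Q = [Cu²⁺]/[Hg²⁺] and the known concentrations, [Cu²⁺] in the numerator gives [Cu²⁺] = 0.0024 M.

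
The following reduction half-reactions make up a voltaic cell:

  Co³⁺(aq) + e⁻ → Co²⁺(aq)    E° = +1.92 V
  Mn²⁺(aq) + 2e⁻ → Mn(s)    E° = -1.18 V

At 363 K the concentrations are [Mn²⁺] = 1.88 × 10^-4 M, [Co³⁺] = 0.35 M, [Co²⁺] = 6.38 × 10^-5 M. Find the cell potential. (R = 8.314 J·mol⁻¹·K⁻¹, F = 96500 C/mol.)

The Co³⁺/Co²⁺ couple has the higher reduction potential and acts as the cathode, so E°_cell = +1.92 − (-1.18) = 3.10 V.
Balancing electrons gives n = 2; the reaction quotient is Q = [Mn²⁺]·[Co²⁺]^2/[Co³⁺]^2 = 6.25 × 10^-12.
E = E° − (RT/nF) ln Q = 3.10 − (8.314×363)/(2×96500) × (-25.799) = 3.100 + 0.403 = 3.503 V.

3.50 V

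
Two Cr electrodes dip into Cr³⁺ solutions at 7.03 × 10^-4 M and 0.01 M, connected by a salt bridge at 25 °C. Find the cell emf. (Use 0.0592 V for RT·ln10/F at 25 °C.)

0.023 V

Both half-cells are Cr³⁺/Cr, so E°_cell = 0. The concentrated side is the cathode; the cell reaction moves Cr³⁺ from high to low concentration with n = 3.
Q = [Cr³⁺]_dilute/[Cr³⁺]_conc = 7.03 × 10^-4/0.01 = 0.0703.
E = 0 − (0.0592/3) log Q = −(0.0592/3)(-1.153) = 0.0228 V.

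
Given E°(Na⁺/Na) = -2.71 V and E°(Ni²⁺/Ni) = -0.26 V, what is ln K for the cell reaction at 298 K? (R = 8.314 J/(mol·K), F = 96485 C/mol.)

E°_cell = -0.26 − (-2.71) = 2.45 V, with n = 2 electrons transferred.
At equilibrium E = 0, so the Nernst equation gives ln K = nFE°/RT = (2)(96485)(2.45)/((8.314)(298)) = 190.82.

ln K = 190.8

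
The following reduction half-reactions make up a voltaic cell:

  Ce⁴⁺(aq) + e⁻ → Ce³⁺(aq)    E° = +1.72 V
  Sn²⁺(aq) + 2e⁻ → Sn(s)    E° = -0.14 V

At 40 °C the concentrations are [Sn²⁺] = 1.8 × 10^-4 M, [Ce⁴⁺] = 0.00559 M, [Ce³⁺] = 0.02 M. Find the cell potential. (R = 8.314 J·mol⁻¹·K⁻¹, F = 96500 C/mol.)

1.94 V

The Ce⁴⁺/Ce³⁺ couple has the higher reduction potential and acts as the cathode, so E°_cell = +1.72 − (-0.14) = 1.86 V.
Balancing electrons gives n = 2; the reaction quotient is Q = [Sn²⁺]·[Ce³⁺]^2/[Ce⁴⁺]^2 = 0.00230.
E = E° − (RT/nF) ln Q = 1.86 − (8.314×313)/(2×96500) × (-6.073) = 1.860 + 0.082 = 1.942 V.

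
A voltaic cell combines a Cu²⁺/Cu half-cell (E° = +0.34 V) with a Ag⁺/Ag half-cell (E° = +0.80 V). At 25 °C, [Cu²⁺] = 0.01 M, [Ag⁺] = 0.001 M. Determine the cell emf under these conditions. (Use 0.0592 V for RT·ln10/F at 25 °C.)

0.342 V

The Ag⁺/Ag couple has the higher reduction potential and acts as the cathode, so E°_cell = +0.80 − (+0.34) = 0.46 V.
Balancing electrons gives n = 2; the reaction quotient is Q = [Cu²⁺]/[Ag⁺]^2 = 1 × 10^4.
At 25 °C, E = E° − (0.0592/n) log Q = 0.46 − (0.0592/2)(4.000) = 0.460 − 0.118 = 0.342 V.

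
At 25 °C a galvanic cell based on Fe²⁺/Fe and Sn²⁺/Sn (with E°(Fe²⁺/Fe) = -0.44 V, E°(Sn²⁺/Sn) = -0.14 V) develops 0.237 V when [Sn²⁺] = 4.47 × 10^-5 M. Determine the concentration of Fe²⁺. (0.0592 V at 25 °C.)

From the Nernst equation, log Q = n(E° − E)/0.0592 = 2(0.30 − 0.237)/0.0592 = 2.128, so Q = 134.
With Q = [Fe²⁺]/[Sn²⁺] and the known concentrations, [Fe²⁺] in the numerator gives [Fe²⁺] = 0.006 M.

0.006 M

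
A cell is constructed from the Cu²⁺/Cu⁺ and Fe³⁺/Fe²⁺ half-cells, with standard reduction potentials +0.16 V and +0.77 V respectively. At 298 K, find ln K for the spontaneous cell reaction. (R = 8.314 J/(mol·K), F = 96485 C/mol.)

E°_cell = +0.77 − (+0.16) = 0.61 V, with n = 1 electron transferred.
At equilibrium E = 0, so the Nernst equation gives ln K = nFE°/RT = (1)(96485)(0.61)/((8.314)(298)) = 23.76.

ln K = 23.8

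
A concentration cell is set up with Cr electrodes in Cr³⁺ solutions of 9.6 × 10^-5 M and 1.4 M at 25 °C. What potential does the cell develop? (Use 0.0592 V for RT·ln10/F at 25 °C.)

0.082 V

Both half-cells are Cr³⁺/Cr, so E°_cell = 0. The concentrated side is the cathode; the cell reaction moves Cr³⁺ from high to low concentration with n = 3.
Q = [Cr³⁺]_dilute/[Cr³⁺]_conc = 9.6 × 10^-5/1.4 = 6.86 × 10^-5.
E = 0 − (0.0592/3) log Q = −(0.0592/3)(-4.164) = 0.0822 V.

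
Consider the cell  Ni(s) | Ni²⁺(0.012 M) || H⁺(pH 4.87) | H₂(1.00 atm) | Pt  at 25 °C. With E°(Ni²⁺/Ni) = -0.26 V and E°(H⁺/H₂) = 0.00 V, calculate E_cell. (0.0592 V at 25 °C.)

0.029 V

The hydrogen couple is the cathode, so E°_cell = 0.26 V; n = 2.
[H⁺] = 10^(−4.87) = 1.3 × 10^-5 M, and Q = [Ni²⁺]·P(H₂) / [H⁺]^2 = 6.59 × 10^7.
E = E° − (0.0592/2) log Q = 0.26 − (0.0592/2)(7.819) = 0.029 V.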